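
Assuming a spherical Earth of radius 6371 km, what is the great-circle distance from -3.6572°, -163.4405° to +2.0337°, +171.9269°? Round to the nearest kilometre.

Δλ = 171.9269 − -163.4405 = 335.3674°; wrapped into (−180°, 180°]: -24.6326°.
Δφ = 2.0337 − -3.6572 = 5.6909°.
a = sin²(Δφ/2) + cos φ₁ · cos φ₂ · sin²(Δλ/2) = 0.047844.
c = 2·atan2(√a, √(1−a)) = 0.44103 rad → d = 6371·c ≈ 2809.79 km.

2810 km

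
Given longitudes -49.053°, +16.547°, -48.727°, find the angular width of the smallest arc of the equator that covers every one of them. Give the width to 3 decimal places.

Sort the longitudes: -49.053°, -48.727°, +16.547°.
Eastward gaps between consecutive values (wrapping around): 0.326°, 65.274°, 294.400°.
Largest gap = 294.400° ⇒ minimal covering band is its complement: 360° − 294.400° = 65.600°.
Band runs from -49.053° eastward to +16.547°.

65.600°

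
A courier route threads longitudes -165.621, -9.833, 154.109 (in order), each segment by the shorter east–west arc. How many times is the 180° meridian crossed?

Leg 1: -165.621° → -9.833°, shortest Δλ = 155.788° (east) — does not cross 180°.
Leg 2: -9.833° → +154.109°, shortest Δλ = 163.942° (east) — does not cross 180°.
Total crossings: 0.

0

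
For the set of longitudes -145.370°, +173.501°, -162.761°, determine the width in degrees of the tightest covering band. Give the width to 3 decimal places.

41.129°

Sort the longitudes: -162.761°, -145.370°, +173.501°.
Eastward gaps between consecutive values (wrapping around): 17.391°, 318.871°, 23.738°.
Largest gap = 318.871° ⇒ minimal covering band is its complement: 360° − 318.871° = 41.129°.
Band runs from +173.501° eastward to -145.370°, crossing the antimeridian.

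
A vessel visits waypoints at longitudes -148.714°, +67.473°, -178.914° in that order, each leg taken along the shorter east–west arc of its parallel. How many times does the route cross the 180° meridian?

Leg 1: -148.714° → +67.473°, shortest Δλ = -143.813° (west) — crosses 180°.
Leg 2: +67.473° → -178.914°, shortest Δλ = 113.613° (east) — crosses 180°.
Total crossings: 2.

2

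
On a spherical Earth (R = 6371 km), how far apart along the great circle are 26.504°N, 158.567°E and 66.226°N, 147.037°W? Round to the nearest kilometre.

Δλ = -147.037 − 158.567 = -305.604°; wrapped into (−180°, 180°]: 54.396°.
Δφ = 66.226 − 26.504 = 39.722°.
a = sin²(Δφ/2) + cos φ₁ · cos φ₂ · sin²(Δλ/2) = 0.190790.
c = 2·atan2(√a, √(1−a)) = 0.90407 rad → d = 6371·c ≈ 5759.80 km.

5760 km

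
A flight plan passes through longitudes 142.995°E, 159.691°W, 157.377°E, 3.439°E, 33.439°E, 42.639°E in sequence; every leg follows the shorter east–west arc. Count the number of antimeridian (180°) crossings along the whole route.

2

Leg 1: +142.995° → -159.691°, shortest Δλ = 57.314° (east) — crosses 180°.
Leg 2: -159.691° → +157.377°, shortest Δλ = -42.932° (west) — crosses 180°.
Leg 3: +157.377° → +3.439°, shortest Δλ = -153.938° (west) — does not cross 180°.
Leg 4: +3.439° → +33.439°, shortest Δλ = 30.0° (east) — does not cross 180°.
Leg 5: +33.439° → +42.639°, shortest Δλ = 9.2° (east) — does not cross 180°.
Total crossings: 2.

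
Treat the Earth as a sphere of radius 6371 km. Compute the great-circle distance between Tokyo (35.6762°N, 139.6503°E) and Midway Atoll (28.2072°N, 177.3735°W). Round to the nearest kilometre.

Δλ = -177.3735 − 139.6503 = -317.0238°; wrapped into (−180°, 180°]: 42.9762°.
Δφ = 28.2072 − 35.6762 = -7.4690°.
a = sin²(Δφ/2) + cos φ₁ · cos φ₂ · sin²(Δλ/2) = 0.100297.
c = 2·atan2(√a, √(1−a)) = 0.64449 rad → d = 6371·c ≈ 4106.05 km.

4106 km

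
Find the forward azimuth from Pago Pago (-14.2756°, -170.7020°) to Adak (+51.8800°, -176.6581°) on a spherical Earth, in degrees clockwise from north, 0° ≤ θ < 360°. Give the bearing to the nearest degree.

356°

Δλ = -176.6581 − -170.7020 = -5.9561°.
θ = atan2( sin Δλ · cos φ₂ , cos φ₁ · sin φ₂ − sin φ₁ · cos φ₂ · cos Δλ )
  = atan2(-0.06406, 0.91382) = -4.010° → normalised to [0°, 360°): 355.990°.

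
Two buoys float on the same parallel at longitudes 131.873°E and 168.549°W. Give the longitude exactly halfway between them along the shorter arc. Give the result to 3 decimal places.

Signed shortest Δλ from +131.873° to -168.549° is +59.578°.
Midpoint longitude = +131.873° + (+59.578°)/2 = +131.873° + 29.789° = +161.662°.
(The naïve average (+131.873 + -168.549)/2 = -18.338° is on the wrong side of the globe.)

161.662°E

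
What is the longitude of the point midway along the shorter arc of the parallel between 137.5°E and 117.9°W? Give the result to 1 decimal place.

Signed shortest Δλ from +137.5° to -117.9° is +104.6°.
Midpoint longitude = +137.5° + (+104.6°)/2 = +137.5° + 52.3° = +189.8°.
Normalise into (−180°, 180°]: -170.2°.
(The naïve average (+137.5 + -117.9)/2 = 9.8° is on the wrong side of the globe.)

170.2°W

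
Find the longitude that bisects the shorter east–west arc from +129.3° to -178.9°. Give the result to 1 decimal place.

Signed shortest Δλ from +129.3° to -178.9° is +51.8°.
Midpoint longitude = +129.3° + (+51.8°)/2 = +129.3° + 25.9° = +155.2°.
(The naïve average (+129.3 + -178.9)/2 = -24.8° is on the wrong side of the globe.)

+155.2°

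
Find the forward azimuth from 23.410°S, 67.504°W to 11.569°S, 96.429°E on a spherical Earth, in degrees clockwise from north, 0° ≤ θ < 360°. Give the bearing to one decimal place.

154.1°

Δλ = 96.429 − -67.504 = 163.933°.
θ = atan2( sin Δλ · cos φ₂ , cos φ₁ · sin φ₂ − sin φ₁ · cos φ₂ · cos Δλ )
  = atan2(0.27114, -0.55807) = 154.087° → normalised to [0°, 360°): 154.087°.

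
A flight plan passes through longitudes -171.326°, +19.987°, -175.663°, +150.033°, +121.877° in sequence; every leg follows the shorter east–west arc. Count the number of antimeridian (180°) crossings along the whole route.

Leg 1: -171.326° → +19.987°, shortest Δλ = -168.687° (west) — crosses 180°.
Leg 2: +19.987° → -175.663°, shortest Δλ = 164.35° (east) — crosses 180°.
Leg 3: -175.663° → +150.033°, shortest Δλ = -34.304° (west) — crosses 180°.
Leg 4: +150.033° → +121.877°, shortest Δλ = -28.156° (west) — does not cross 180°.
Total crossings: 3.

3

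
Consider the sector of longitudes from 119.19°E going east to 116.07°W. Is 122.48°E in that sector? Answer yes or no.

Band width going east from +119.19° to -116.07°: ((-116.07 − 119.19) mod 360) = 124.74°.
Offset of +122.48° east of the west edge: ((122.48 − 119.19) mod 360) = 3.29°.
3.29° ≤ 124.74° ⇒ inside.

Yes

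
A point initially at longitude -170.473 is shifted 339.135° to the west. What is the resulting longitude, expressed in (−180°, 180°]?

Start at -170.473°; shift −339.135° → -509.608°.
-509.608° lies outside (−180°, 180°]; add 360° → -149.608°.

-149.608°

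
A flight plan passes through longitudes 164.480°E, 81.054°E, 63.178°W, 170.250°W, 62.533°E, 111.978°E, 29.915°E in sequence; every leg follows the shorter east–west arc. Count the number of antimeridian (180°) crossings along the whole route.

Leg 1: +164.480° → +81.054°, shortest Δλ = -83.426° (west) — does not cross 180°.
Leg 2: +81.054° → -63.178°, shortest Δλ = -144.232° (west) — does not cross 180°.
Leg 3: -63.178° → -170.250°, shortest Δλ = -107.072° (west) — does not cross 180°.
Leg 4: -170.250° → +62.533°, shortest Δλ = -127.217° (west) — crosses 180°.
Leg 5: +62.533° → +111.978°, shortest Δλ = 49.445° (east) — does not cross 180°.
Leg 6: +111.978° → +29.915°, shortest Δλ = -82.063° (west) — does not cross 180°.
Total crossings: 1.

1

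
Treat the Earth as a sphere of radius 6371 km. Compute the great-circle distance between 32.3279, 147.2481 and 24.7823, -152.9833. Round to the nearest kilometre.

5824 km

Δλ = -152.9833 − 147.2481 = -300.2314°; wrapped into (−180°, 180°]: 59.7686°.
Δφ = 24.7823 − 32.3279 = -7.5456°.
a = sin²(Δφ/2) + cos φ₁ · cos φ₂ · sin²(Δλ/2) = 0.194785.
c = 2·atan2(√a, √(1−a)) = 0.91419 rad → d = 6371·c ≈ 5824.33 km.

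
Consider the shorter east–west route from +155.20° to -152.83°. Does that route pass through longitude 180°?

Naïve |-152.83 − 155.20| = 308.03° > 180°, so the shorter arc goes the other way round — across 180°.
Signed shortest Δλ = ((-152.83 − 155.20 + 180) mod 360) − 180 = 51.97°.
Going east by 51.97° from +155.20° passes through 180° before reaching -152.83°.

Yes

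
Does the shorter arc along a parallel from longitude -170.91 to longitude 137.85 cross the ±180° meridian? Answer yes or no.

Yes

Naïve |137.85 − -170.91| = 308.76° > 180°, so the shorter arc goes the other way round — across 180°.
Signed shortest Δλ = ((137.85 − -170.91 + 180) mod 360) − 180 = -51.24°.
Going west by 51.24° from -170.91° passes through 180° before reaching +137.85°.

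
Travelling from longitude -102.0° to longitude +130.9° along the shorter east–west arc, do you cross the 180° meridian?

Yes

Naïve |130.9 − -102.0| = 232.9° > 180°, so the shorter arc goes the other way round — across 180°.
Signed shortest Δλ = ((130.9 − -102.0 + 180) mod 360) − 180 = -127.1°.
Going west by 127.1° from -102.0° passes through 180° before reaching +130.9°.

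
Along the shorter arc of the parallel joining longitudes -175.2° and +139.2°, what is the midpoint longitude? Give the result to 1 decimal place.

Signed shortest Δλ from -175.2° to +139.2° is -45.6°.
Midpoint longitude = -175.2° + (-45.6°)/2 = -175.2° − 22.8° = -198.0°.
Normalise into (−180°, 180°]: +162.0°.
(The naïve average (-175.2 + +139.2)/2 = -18.0° is on the wrong side of the globe.)

+162.0°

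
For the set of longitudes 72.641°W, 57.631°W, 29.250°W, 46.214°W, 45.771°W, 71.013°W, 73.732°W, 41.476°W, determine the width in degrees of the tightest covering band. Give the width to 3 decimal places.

Sort the longitudes: -73.732°, -72.641°, -71.013°, -57.631°, -46.214°, -45.771°, -41.476°, -29.250°.
Eastward gaps between consecutive values (wrapping around): 1.091°, 1.628°, 13.382°, 11.417°, 0.443°, 4.295°, 12.226°, 315.518°.
Largest gap = 315.518° ⇒ minimal covering band is its complement: 360° − 315.518° = 44.482°.
Band runs from -73.732° eastward to -29.250°.

44.482°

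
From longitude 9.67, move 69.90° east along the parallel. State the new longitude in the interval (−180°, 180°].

+79.57°

Start at +9.67°; shift +69.90° → +79.57°.
+79.57° already lies in (−180°, 180°].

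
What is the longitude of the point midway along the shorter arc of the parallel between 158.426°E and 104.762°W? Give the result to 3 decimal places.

Signed shortest Δλ from +158.426° to -104.762° is +96.812°.
Midpoint longitude = +158.426° + (+96.812°)/2 = +158.426° + 48.406° = +206.832°.
Normalise into (−180°, 180°]: -153.168°.
(The naïve average (+158.426 + -104.762)/2 = 26.832° is on the wrong side of the globe.)

153.168°W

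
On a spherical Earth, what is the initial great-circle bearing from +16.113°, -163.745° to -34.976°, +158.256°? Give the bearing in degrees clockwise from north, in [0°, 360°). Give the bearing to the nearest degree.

215°

Δλ = 158.256 − -163.745 = 322.001°; wrapped into (−180°, 180°]: -37.999°.
θ = atan2( sin Δλ · cos φ₂ , cos φ₁ · sin φ₂ − sin φ₁ · cos φ₂ · cos Δλ )
  = atan2(-0.50446, -0.72992) = -145.351° → normalised to [0°, 360°): 214.649°.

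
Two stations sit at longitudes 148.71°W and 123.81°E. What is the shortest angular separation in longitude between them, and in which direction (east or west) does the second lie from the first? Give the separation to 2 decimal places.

87.48° west

Raw difference: 123.81 − -148.71 = 272.52°.
Normalise into (−180°, 180°]: 272.52° − 360° = -87.48°.
Negative ⇒ the second point lies to the west; separation 87.48°.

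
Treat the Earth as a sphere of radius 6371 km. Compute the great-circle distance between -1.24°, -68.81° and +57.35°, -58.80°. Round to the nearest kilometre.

6576 km

Δλ = -58.80 − -68.81 = 10.01°.
Δφ = 57.35 − -1.24 = 58.59°.
a = sin²(Δφ/2) + cos φ₁ · cos φ₂ · sin²(Δλ/2) = 0.243526.
c = 2·atan2(√a, √(1−a)) = 1.03218 rad → d = 6371·c ≈ 6576.03 km.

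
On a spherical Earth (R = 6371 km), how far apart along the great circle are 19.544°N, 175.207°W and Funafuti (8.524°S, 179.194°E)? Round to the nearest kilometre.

3181 km

Δλ = 179.194 − -175.207 = 354.401°; wrapped into (−180°, 180°]: -5.599°.
Δφ = -8.524 − 19.544 = -28.068°.
a = sin²(Δφ/2) + cos φ₁ · cos φ₂ · sin²(Δλ/2) = 0.061028.
c = 2·atan2(√a, √(1−a)) = 0.49925 rad → d = 6371·c ≈ 3180.70 km.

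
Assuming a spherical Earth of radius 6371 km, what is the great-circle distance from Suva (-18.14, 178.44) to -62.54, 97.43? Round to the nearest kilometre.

Δλ = 97.43 − 178.44 = -81.01°.
Δφ = -62.54 − -18.14 = -44.40°.
a = sin²(Δφ/2) + cos φ₁ · cos φ₂ · sin²(Δλ/2) = 0.327631.
c = 2·atan2(√a, √(1−a)) = 1.21884 rad → d = 6371·c ≈ 7765.21 km.

7765 km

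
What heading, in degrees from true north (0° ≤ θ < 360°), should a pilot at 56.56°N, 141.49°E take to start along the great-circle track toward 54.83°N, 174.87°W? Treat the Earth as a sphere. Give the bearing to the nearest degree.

Δλ = -174.87 − 141.49 = -316.36°; wrapped into (−180°, 180°]: 43.64°.
θ = atan2( sin Δλ · cos φ₂ , cos φ₁ · sin φ₂ − sin φ₁ · cos φ₂ · cos Δλ )
  = atan2(0.39751, 0.10262) = 75.525° → normalised to [0°, 360°): 75.525°.

76°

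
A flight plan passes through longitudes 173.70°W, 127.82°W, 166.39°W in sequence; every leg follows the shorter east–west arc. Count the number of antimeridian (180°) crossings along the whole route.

Leg 1: -173.70° → -127.82°, shortest Δλ = 45.88° (east) — does not cross 180°.
Leg 2: -127.82° → -166.39°, shortest Δλ = -38.57° (west) — does not cross 180°.
Total crossings: 0.

0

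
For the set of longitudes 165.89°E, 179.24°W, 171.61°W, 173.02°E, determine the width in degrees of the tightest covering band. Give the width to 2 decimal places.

Sort the longitudes: -179.24°, -171.61°, +165.89°, +173.02°.
Eastward gaps between consecutive values (wrapping around): 7.63°, 337.50°, 7.13°, 7.74°.
Largest gap = 337.50° ⇒ minimal covering band is its complement: 360° − 337.50° = 22.50°.
Band runs from +165.89° eastward to -171.61°, crossing the antimeridian.

22.50°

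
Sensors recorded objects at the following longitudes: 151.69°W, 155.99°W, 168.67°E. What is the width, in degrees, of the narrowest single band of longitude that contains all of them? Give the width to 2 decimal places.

39.64°

Sort the longitudes: -155.99°, -151.69°, +168.67°.
Eastward gaps between consecutive values (wrapping around): 4.30°, 320.36°, 35.34°.
Largest gap = 320.36° ⇒ minimal covering band is its complement: 360° − 320.36° = 39.64°.
Band runs from +168.67° eastward to -151.69°, crossing the antimeridian.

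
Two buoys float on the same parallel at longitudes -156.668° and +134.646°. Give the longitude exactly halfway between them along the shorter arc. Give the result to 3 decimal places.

Signed shortest Δλ from -156.668° to +134.646° is -68.686°.
Midpoint longitude = -156.668° + (-68.686°)/2 = -156.668° − 34.343° = -191.011°.
Normalise into (−180°, 180°]: +168.989°.
(The naïve average (-156.668 + +134.646)/2 = -11.011° is on the wrong side of the globe.)

+168.989°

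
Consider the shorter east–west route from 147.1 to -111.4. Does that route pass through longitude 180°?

Naïve |-111.4 − 147.1| = 258.5° > 180°, so the shorter arc goes the other way round — across 180°.
Signed shortest Δλ = ((-111.4 − 147.1 + 180) mod 360) − 180 = 101.5°.
Going east by 101.5° from +147.1° passes through 180° before reaching -111.4°.

Yes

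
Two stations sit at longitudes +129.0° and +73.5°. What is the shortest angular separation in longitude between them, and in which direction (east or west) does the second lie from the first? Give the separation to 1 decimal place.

55.5° west

Raw difference: 73.5 − 129.0 = -55.5°.
Normalise into (−180°, 180°]: -55.5° stays -55.5°.
Negative ⇒ the second point lies to the west; separation 55.5°.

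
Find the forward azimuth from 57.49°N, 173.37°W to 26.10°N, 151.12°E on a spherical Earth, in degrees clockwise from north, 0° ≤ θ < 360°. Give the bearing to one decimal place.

Δλ = 151.12 − -173.37 = 324.49°; wrapped into (−180°, 180°]: -35.51°.
θ = atan2( sin Δλ · cos φ₂ , cos φ₁ · sin φ₂ − sin φ₁ · cos φ₂ · cos Δλ )
  = atan2(-0.52161, -0.38001) = -126.075° → normalised to [0°, 360°): 233.925°.

233.9°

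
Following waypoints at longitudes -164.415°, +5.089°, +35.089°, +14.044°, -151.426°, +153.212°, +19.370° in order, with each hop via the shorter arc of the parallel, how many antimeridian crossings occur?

1

Leg 1: -164.415° → +5.089°, shortest Δλ = 169.504° (east) — does not cross 180°.
Leg 2: +5.089° → +35.089°, shortest Δλ = 30.0° (east) — does not cross 180°.
Leg 3: +35.089° → +14.044°, shortest Δλ = -21.045° (west) — does not cross 180°.
Leg 4: +14.044° → -151.426°, shortest Δλ = -165.47° (west) — does not cross 180°.
Leg 5: -151.426° → +153.212°, shortest Δλ = -55.362° (west) — crosses 180°.
Leg 6: +153.212° → +19.370°, shortest Δλ = -133.842° (west) — does not cross 180°.
Total crossings: 1.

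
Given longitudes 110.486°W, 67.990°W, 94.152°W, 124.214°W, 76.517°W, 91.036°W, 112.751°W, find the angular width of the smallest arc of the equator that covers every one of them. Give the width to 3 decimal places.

Sort the longitudes: -124.214°, -112.751°, -110.486°, -94.152°, -91.036°, -76.517°, -67.990°.
Eastward gaps between consecutive values (wrapping around): 11.463°, 2.265°, 16.334°, 3.116°, 14.519°, 8.527°, 303.776°.
Largest gap = 303.776° ⇒ minimal covering band is its complement: 360° − 303.776° = 56.224°.
Band runs from -124.214° eastward to -67.990°.

56.224°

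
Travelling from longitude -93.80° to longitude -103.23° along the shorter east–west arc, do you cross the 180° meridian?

No

Signed shortest Δλ = ((-103.23 − -93.80 + 180) mod 360) − 180 = -9.43°.
Going west by 9.43° from -93.80° reaches -103.23° without touching 180°.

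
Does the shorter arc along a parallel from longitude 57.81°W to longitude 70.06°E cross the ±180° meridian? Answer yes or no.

No

Signed shortest Δλ = ((70.06 − -57.81 + 180) mod 360) − 180 = 127.87°.
Going east by 127.87° from -57.81° reaches +70.06° without touching 180°.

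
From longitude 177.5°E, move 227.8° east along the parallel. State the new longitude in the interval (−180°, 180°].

Start at +177.5°; shift +227.8° → +405.3°.
+405.3° lies outside (−180°, 180°]; subtract 360° → +45.3°.

45.3°E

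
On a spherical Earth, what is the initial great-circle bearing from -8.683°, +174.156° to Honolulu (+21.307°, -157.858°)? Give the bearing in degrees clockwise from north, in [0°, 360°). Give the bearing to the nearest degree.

42°

Δλ = -157.858 − 174.156 = -332.014°; wrapped into (−180°, 180°]: 27.986°.
θ = atan2( sin Δλ · cos φ₂ , cos φ₁ · sin φ₂ − sin φ₁ · cos φ₂ · cos Δλ )
  = atan2(0.43718, 0.48340) = 42.126° → normalised to [0°, 360°): 42.126°.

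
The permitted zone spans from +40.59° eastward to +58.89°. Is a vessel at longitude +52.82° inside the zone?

Band width going east from +40.59° to +58.89°: ((58.89 − 40.59) mod 360) = 18.30°.
Offset of +52.82° east of the west edge: ((52.82 − 40.59) mod 360) = 12.23°.
12.23° ≤ 18.30° ⇒ inside.

Yes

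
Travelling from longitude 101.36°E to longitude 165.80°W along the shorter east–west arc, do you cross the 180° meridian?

Naïve |-165.80 − 101.36| = 267.16° > 180°, so the shorter arc goes the other way round — across 180°.
Signed shortest Δλ = ((-165.80 − 101.36 + 180) mod 360) − 180 = 92.84°.
Going east by 92.84° from +101.36° passes through 180° before reaching -165.80°.

Yes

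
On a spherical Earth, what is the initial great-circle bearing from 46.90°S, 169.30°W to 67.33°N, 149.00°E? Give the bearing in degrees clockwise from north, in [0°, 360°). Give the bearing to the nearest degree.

343°

Δλ = 149.00 − -169.30 = 318.30°; wrapped into (−180°, 180°]: -41.70°.
θ = atan2( sin Δλ · cos φ₂ , cos φ₁ · sin φ₂ − sin φ₁ · cos φ₂ · cos Δλ )
  = atan2(-0.25640, 0.84060) = -16.962° → normalised to [0°, 360°): 343.038°.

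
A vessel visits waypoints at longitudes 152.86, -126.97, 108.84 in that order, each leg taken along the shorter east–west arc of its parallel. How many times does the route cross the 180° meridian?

2

Leg 1: +152.86° → -126.97°, shortest Δλ = 80.17° (east) — crosses 180°.
Leg 2: -126.97° → +108.84°, shortest Δλ = -124.19° (west) — crosses 180°.
Total crossings: 2.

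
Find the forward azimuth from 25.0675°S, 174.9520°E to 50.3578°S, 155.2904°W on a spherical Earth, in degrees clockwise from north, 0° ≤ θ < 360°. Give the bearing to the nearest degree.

146°

Δλ = -155.2904 − 174.9520 = -330.2424°; wrapped into (−180°, 180°]: 29.7576°.
θ = atan2( sin Δλ · cos φ₂ , cos φ₁ · sin φ₂ − sin φ₁ · cos φ₂ · cos Δλ )
  = atan2(0.31666, -0.46285) = 145.622° → normalised to [0°, 360°): 145.622°.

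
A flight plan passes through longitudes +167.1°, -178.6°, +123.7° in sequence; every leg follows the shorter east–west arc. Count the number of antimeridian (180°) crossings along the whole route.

Leg 1: +167.1° → -178.6°, shortest Δλ = 14.3° (east) — crosses 180°.
Leg 2: -178.6° → +123.7°, shortest Δλ = -57.7° (west) — crosses 180°.
Total crossings: 2.

2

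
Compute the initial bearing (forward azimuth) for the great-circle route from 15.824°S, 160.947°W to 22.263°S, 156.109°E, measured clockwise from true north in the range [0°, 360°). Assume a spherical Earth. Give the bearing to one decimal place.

254.1°

Δλ = 156.109 − -160.947 = 317.056°; wrapped into (−180°, 180°]: -42.944°.
θ = atan2( sin Δλ · cos φ₂ , cos φ₁ · sin φ₂ − sin φ₁ · cos φ₂ · cos Δλ )
  = atan2(-0.63050, -0.17977) = -105.914° → normalised to [0°, 360°): 254.086°.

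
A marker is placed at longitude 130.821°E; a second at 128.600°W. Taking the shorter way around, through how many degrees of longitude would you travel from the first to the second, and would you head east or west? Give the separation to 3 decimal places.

100.579° east

Raw difference: -128.600 − 130.821 = -259.421°.
Normalise into (−180°, 180°]: -259.421° + 360° = 100.579°.
Positive ⇒ the second point lies to the east; separation 100.579°.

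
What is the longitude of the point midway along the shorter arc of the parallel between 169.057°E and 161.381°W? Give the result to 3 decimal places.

176.162°W

Signed shortest Δλ from +169.057° to -161.381° is +29.562°.
Midpoint longitude = +169.057° + (+29.562°)/2 = +169.057° + 14.781° = +183.838°.
Normalise into (−180°, 180°]: -176.162°.
(The naïve average (+169.057 + -161.381)/2 = 3.838° is on the wrong side of the globe.)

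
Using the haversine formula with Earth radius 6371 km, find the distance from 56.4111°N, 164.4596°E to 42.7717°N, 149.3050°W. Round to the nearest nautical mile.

1931 nmi

Δλ = -149.3050 − 164.4596 = -313.7646°; wrapped into (−180°, 180°]: 46.2354°.
Δφ = 42.7717 − 56.4111 = -13.6394°.
a = sin²(Δφ/2) + cos φ₁ · cos φ₂ · sin²(Δλ/2) = 0.076702.
c = 2·atan2(√a, √(1−a)) = 0.56124 rad → d = 6371·c ≈ 3575.67 km ≈ 1930.71 nmi.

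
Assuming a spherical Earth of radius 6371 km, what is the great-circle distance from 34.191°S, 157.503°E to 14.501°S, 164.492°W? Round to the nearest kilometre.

Δλ = -164.492 − 157.503 = -321.995°; wrapped into (−180°, 180°]: 38.005°.
Δφ = -14.501 − -34.191 = 19.690°.
a = sin²(Δφ/2) + cos φ₁ · cos φ₂ · sin²(Δλ/2) = 0.114139.
c = 2·atan2(√a, √(1−a)) = 0.68925 rad → d = 6371·c ≈ 4391.23 km.

4391 km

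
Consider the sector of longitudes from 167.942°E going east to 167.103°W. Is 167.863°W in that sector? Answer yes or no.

Yes

Band width going east from +167.942° to -167.103°: ((-167.103 − 167.942) mod 360) = 24.955°.
Offset of -167.863° east of the west edge: ((-167.863 − 167.942) mod 360) = 24.195°.
24.195° ≤ 24.955° ⇒ inside.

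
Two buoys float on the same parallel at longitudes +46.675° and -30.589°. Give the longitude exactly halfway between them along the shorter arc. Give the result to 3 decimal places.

Signed shortest Δλ from +46.675° to -30.589° is -77.264°.
Midpoint longitude = +46.675° + (-77.264°)/2 = +46.675° − 38.632° = +8.043°.

+8.043°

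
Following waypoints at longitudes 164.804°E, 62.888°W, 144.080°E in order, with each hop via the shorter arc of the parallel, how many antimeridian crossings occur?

Leg 1: +164.804° → -62.888°, shortest Δλ = 132.308° (east) — crosses 180°.
Leg 2: -62.888° → +144.080°, shortest Δλ = -153.032° (west) — crosses 180°.
Total crossings: 2.

2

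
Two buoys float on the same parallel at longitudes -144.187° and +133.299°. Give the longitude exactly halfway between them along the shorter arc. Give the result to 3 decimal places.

Signed shortest Δλ from -144.187° to +133.299° is -82.514°.
Midpoint longitude = -144.187° + (-82.514°)/2 = -144.187° − 41.257° = -185.444°.
Normalise into (−180°, 180°]: +174.556°.
(The naïve average (-144.187 + +133.299)/2 = -5.444° is on the wrong side of the globe.)

+174.556°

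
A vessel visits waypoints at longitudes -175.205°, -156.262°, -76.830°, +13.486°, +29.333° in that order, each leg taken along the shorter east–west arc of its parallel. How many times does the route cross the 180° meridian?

Leg 1: -175.205° → -156.262°, shortest Δλ = 18.943° (east) — does not cross 180°.
Leg 2: -156.262° → -76.830°, shortest Δλ = 79.432° (east) — does not cross 180°.
Leg 3: -76.830° → +13.486°, shortest Δλ = 90.316° (east) — does not cross 180°.
Leg 4: +13.486° → +29.333°, shortest Δλ = 15.847° (east) — does not cross 180°.
Total crossings: 0.

0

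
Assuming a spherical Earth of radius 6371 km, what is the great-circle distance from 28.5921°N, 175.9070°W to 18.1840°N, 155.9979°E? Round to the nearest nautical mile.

1664 nmi

Δλ = 155.9979 − -175.9070 = 331.9049°; wrapped into (−180°, 180°]: -28.0951°.
Δφ = 18.1840 − 28.5921 = -10.4081°.
a = sin²(Δφ/2) + cos φ₁ · cos φ₂ · sin²(Δλ/2) = 0.057375.
c = 2·atan2(√a, √(1−a)) = 0.48377 rad → d = 6371·c ≈ 3082.07 km ≈ 1664.18 nmi.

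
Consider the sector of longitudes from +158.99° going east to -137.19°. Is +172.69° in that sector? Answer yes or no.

Yes

Band width going east from +158.99° to -137.19°: ((-137.19 − 158.99) mod 360) = 63.82°.
Offset of +172.69° east of the west edge: ((172.69 − 158.99) mod 360) = 13.70°.
13.70° ≤ 63.82° ⇒ inside.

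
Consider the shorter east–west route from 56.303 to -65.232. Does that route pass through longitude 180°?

No

Signed shortest Δλ = ((-65.232 − 56.303 + 180) mod 360) − 180 = -121.535°.
Going west by 121.535° from +56.303° reaches -65.232° without touching 180°.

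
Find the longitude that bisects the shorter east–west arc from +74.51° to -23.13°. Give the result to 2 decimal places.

+25.69°

Signed shortest Δλ from +74.51° to -23.13° is -97.64°.
Midpoint longitude = +74.51° + (-97.64°)/2 = +74.51° − 48.82° = +25.69°.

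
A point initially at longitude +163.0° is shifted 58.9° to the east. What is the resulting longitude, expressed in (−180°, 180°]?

Start at +163.0°; shift +58.9° → +221.9°.
+221.9° lies outside (−180°, 180°]; subtract 360° → -138.1°.

-138.1°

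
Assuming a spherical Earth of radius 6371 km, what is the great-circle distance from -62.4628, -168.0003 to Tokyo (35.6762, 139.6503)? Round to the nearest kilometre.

11867 km

Δλ = 139.6503 − -168.0003 = 307.6506°; wrapped into (−180°, 180°]: -52.3494°.
Δφ = 35.6762 − -62.4628 = 98.1390°.
a = sin²(Δφ/2) + cos φ₁ · cos φ₂ · sin²(Δλ/2) = 0.643863.
c = 2·atan2(√a, √(1−a)) = 1.86265 rad → d = 6371·c ≈ 11866.93 km.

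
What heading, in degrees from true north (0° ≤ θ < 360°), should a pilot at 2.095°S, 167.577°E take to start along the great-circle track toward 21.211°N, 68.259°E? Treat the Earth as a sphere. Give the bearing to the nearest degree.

291°

Δλ = 68.259 − 167.577 = -99.318°.
θ = atan2( sin Δλ · cos φ₂ , cos φ₁ · sin φ₂ − sin φ₁ · cos φ₂ · cos Δλ )
  = atan2(-0.91995, 0.35604) = -68.842° → normalised to [0°, 360°): 291.158°.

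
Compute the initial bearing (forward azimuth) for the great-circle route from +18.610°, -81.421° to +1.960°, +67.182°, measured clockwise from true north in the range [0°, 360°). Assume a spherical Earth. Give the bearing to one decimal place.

59.7°

Δλ = 67.182 − -81.421 = 148.603°.
θ = atan2( sin Δλ · cos φ₂ , cos φ₁ · sin φ₂ − sin φ₁ · cos φ₂ · cos Δλ )
  = atan2(0.52066, 0.30465) = 59.667° → normalised to [0°, 360°): 59.667°.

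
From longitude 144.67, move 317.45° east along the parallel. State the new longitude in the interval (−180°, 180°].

Start at +144.67°; shift +317.45° → +462.12°.
+462.12° lies outside (−180°, 180°]; subtract 360° → +102.12°.

+102.12°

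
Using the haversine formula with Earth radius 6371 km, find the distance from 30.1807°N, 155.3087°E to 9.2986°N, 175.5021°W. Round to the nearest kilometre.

Δλ = -175.5021 − 155.3087 = -330.8108°; wrapped into (−180°, 180°]: 29.1892°.
Δφ = 9.2986 − 30.1807 = -20.8821°.
a = sin²(Δφ/2) + cos φ₁ · cos φ₂ · sin²(Δλ/2) = 0.087007.
c = 2·atan2(√a, √(1−a)) = 0.59885 rad → d = 6371·c ≈ 3815.26 km.

3815 km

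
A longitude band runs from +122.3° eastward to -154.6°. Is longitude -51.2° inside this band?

No

Band width going east from +122.3° to -154.6°: ((-154.6 − 122.3) mod 360) = 83.1°.
Offset of -51.2° east of the west edge: ((-51.2 − 122.3) mod 360) = 186.5°.
186.5° > 83.1° ⇒ outside.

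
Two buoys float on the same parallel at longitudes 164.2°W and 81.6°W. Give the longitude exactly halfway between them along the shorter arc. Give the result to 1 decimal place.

122.9°W

Signed shortest Δλ from -164.2° to -81.6° is +82.6°.
Midpoint longitude = -164.2° + (+82.6°)/2 = -164.2° + 41.3° = -122.9°.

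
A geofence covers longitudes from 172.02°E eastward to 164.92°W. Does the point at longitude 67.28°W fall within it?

No

Band width going east from +172.02° to -164.92°: ((-164.92 − 172.02) mod 360) = 23.06°.
Offset of -67.28° east of the west edge: ((-67.28 − 172.02) mod 360) = 120.70°.
120.70° > 23.06° ⇒ outside.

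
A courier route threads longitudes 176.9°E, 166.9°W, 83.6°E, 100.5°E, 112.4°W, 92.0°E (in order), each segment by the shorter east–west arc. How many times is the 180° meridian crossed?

4

Leg 1: +176.9° → -166.9°, shortest Δλ = 16.2° (east) — crosses 180°.
Leg 2: -166.9° → +83.6°, shortest Δλ = -109.5° (west) — crosses 180°.
Leg 3: +83.6° → +100.5°, shortest Δλ = 16.9° (east) — does not cross 180°.
Leg 4: +100.5° → -112.4°, shortest Δλ = 147.1° (east) — crosses 180°.
Leg 5: -112.4° → +92.0°, shortest Δλ = -155.6° (west) — crosses 180°.
Total crossings: 4.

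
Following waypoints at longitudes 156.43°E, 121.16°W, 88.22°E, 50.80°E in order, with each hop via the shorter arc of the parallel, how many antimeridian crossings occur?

2

Leg 1: +156.43° → -121.16°, shortest Δλ = 82.41° (east) — crosses 180°.
Leg 2: -121.16° → +88.22°, shortest Δλ = -150.62° (west) — crosses 180°.
Leg 3: +88.22° → +50.80°, shortest Δλ = -37.42° (west) — does not cross 180°.
Total crossings: 2.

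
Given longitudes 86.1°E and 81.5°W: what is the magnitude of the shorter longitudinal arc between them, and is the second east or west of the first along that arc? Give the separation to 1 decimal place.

167.6° west

Raw difference: -81.5 − 86.1 = -167.6°.
Normalise into (−180°, 180°]: -167.6° stays -167.6°.
Negative ⇒ the second point lies to the west; separation 167.6°.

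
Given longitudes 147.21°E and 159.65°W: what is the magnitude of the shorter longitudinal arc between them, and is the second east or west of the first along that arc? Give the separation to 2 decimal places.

Raw difference: -159.65 − 147.21 = -306.86°.
Normalise into (−180°, 180°]: -306.86° + 360° = 53.14°.
Positive ⇒ the second point lies to the east; separation 53.14°.

53.14° east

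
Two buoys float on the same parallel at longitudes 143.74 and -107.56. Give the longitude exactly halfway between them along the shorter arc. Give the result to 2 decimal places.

Signed shortest Δλ from +143.74° to -107.56° is +108.70°.
Midpoint longitude = +143.74° + (+108.70°)/2 = +143.74° + 54.35° = +198.09°.
Normalise into (−180°, 180°]: -161.91°.
(The naïve average (+143.74 + -107.56)/2 = 18.09° is on the wrong side of the globe.)

-161.91°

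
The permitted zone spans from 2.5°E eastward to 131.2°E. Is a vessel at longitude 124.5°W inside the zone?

No

Band width going east from +2.5° to +131.2°: ((131.2 − 2.5) mod 360) = 128.7°.
Offset of -124.5° east of the west edge: ((-124.5 − 2.5) mod 360) = 233.0°.
233.0° > 128.7° ⇒ outside.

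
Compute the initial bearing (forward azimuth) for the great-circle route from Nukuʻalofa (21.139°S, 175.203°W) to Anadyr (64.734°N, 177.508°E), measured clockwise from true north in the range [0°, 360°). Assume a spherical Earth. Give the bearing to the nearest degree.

Δλ = 177.508 − -175.203 = 352.711°; wrapped into (−180°, 180°]: -7.289°.
θ = atan2( sin Δλ · cos φ₂ , cos φ₁ · sin φ₂ − sin φ₁ · cos φ₂ · cos Δλ )
  = atan2(-0.05415, 0.99616) = -3.112° → normalised to [0°, 360°): 356.888°.

357°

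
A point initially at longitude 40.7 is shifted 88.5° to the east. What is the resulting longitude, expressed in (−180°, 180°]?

+129.2°

Start at +40.7°; shift +88.5° → +129.2°.
+129.2° already lies in (−180°, 180°].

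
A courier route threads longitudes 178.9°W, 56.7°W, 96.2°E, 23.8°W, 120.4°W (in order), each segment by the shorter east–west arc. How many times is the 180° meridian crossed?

Leg 1: -178.9° → -56.7°, shortest Δλ = 122.2° (east) — does not cross 180°.
Leg 2: -56.7° → +96.2°, shortest Δλ = 152.9° (east) — does not cross 180°.
Leg 3: +96.2° → -23.8°, shortest Δλ = -120.0° (west) — does not cross 180°.
Leg 4: -23.8° → -120.4°, shortest Δλ = -96.6° (west) — does not cross 180°.
Total crossings: 0.

0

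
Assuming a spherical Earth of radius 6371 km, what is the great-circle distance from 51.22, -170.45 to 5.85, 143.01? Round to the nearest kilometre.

Δλ = 143.01 − -170.45 = 313.46°; wrapped into (−180°, 180°]: -46.54°.
Δφ = 5.85 − 51.22 = -45.37°.
a = sin²(Δφ/2) + cos φ₁ · cos φ₂ · sin²(Δλ/2) = 0.245983.
c = 2·atan2(√a, √(1−a)) = 1.03790 rad → d = 6371·c ≈ 6612.44 km.

6612 km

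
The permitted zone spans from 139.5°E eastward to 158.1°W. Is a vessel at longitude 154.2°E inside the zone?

Yes

Band width going east from +139.5° to -158.1°: ((-158.1 − 139.5) mod 360) = 62.4°.
Offset of +154.2° east of the west edge: ((154.2 − 139.5) mod 360) = 14.7°.
14.7° ≤ 62.4° ⇒ inside.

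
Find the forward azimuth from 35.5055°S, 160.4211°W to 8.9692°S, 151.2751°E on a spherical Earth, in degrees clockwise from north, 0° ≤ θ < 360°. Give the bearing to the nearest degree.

Δλ = 151.2751 − -160.4211 = 311.6962°; wrapped into (−180°, 180°]: -48.3038°.
θ = atan2( sin Δλ · cos φ₂ , cos φ₁ · sin φ₂ − sin φ₁ · cos φ₂ · cos Δλ )
  = atan2(-0.73755, 0.25469) = -70.950° → normalised to [0°, 360°): 289.050°.

289°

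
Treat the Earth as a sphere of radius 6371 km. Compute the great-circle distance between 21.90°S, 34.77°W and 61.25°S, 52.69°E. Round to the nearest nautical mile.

4185 nmi

Δλ = 52.69 − -34.77 = 87.46°.
Δφ = -61.25 − -21.90 = -39.35°.
a = sin²(Δφ/2) + cos φ₁ · cos φ₂ · sin²(Δλ/2) = 0.326607.
c = 2·atan2(√a, √(1−a)) = 1.21665 rad → d = 6371·c ≈ 7751.30 km ≈ 4185.37 nmi.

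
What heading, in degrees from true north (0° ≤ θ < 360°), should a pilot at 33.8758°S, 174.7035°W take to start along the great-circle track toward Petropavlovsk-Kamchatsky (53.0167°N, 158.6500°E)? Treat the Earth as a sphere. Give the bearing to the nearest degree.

Δλ = 158.6500 − -174.7035 = 333.3535°; wrapped into (−180°, 180°]: -26.6465°.
θ = atan2( sin Δλ · cos φ₂ , cos φ₁ · sin φ₂ − sin φ₁ · cos φ₂ · cos Δλ )
  = atan2(-0.26980, 0.96292) = -15.652° → normalised to [0°, 360°): 344.348°.

344°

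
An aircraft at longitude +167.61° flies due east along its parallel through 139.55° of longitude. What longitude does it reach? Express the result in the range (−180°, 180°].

-52.84°

Start at +167.61°; shift +139.55° → +307.16°.
+307.16° lies outside (−180°, 180°]; subtract 360° → -52.84°.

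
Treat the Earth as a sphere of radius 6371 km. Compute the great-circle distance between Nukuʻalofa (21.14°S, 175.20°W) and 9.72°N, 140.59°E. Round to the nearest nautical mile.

Δλ = 140.59 − -175.20 = 315.79°; wrapped into (−180°, 180°]: -44.21°.
Δφ = 9.72 − -21.14 = 30.86°.
a = sin²(Δφ/2) + cos φ₁ · cos φ₂ · sin²(Δλ/2) = 0.200968.
c = 2·atan2(√a, √(1−a)) = 0.92971 rad → d = 6371·c ≈ 5923.20 km ≈ 3198.27 nmi.

3198 nmi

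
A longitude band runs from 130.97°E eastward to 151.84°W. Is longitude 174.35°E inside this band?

Band width going east from +130.97° to -151.84°: ((-151.84 − 130.97) mod 360) = 77.19°.
Offset of +174.35° east of the west edge: ((174.35 − 130.97) mod 360) = 43.38°.
43.38° ≤ 77.19° ⇒ inside.

Yes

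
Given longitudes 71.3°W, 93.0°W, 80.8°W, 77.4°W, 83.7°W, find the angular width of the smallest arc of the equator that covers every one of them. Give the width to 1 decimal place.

21.7°

Sort the longitudes: -93.0°, -83.7°, -80.8°, -77.4°, -71.3°.
Eastward gaps between consecutive values (wrapping around): 9.3°, 2.9°, 3.4°, 6.1°, 338.3°.
Largest gap = 338.3° ⇒ minimal covering band is its complement: 360° − 338.3° = 21.7°.
Band runs from -93.0° eastward to -71.3°.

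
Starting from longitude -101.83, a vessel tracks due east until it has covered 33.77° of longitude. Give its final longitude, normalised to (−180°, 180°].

Start at -101.83°; shift +33.77° → -68.06°.
-68.06° already lies in (−180°, 180°].

-68.06°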